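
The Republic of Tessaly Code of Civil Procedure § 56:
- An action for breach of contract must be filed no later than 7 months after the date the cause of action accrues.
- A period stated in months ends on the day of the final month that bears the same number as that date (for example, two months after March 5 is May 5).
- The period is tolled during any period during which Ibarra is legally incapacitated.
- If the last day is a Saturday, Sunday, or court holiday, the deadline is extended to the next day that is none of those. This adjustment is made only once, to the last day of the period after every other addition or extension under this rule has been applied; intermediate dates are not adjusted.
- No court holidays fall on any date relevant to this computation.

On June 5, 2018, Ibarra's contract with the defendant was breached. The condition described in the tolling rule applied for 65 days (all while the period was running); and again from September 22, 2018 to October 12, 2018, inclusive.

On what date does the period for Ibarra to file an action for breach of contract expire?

April 1, 2019

7 months after June 5, 2018 is January 5, 2019.
Tolling adds 65 days: January 5, 2019 + 65 days = March 11, 2019.
From September 22, 2018 through October 12, 2018 inclusive is 21 days; tolling adds 21 days: March 11, 2019 + 21 days = April 1, 2019.
April 1, 2019 is a Monday and not a court holiday, so no extension applies.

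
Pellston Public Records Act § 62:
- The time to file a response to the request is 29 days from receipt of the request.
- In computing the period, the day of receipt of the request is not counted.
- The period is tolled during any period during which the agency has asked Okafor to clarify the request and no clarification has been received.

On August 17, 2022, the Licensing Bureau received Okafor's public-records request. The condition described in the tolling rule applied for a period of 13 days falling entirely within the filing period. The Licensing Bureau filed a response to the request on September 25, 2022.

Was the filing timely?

29 days after August 17, 2022 is September 15, 2022.
Tolling adds 13 days: September 15, 2022 + 13 days = September 28, 2022.
The deadline is September 28, 2022; the filing on September 25, 2022 is on or before that date.

Yes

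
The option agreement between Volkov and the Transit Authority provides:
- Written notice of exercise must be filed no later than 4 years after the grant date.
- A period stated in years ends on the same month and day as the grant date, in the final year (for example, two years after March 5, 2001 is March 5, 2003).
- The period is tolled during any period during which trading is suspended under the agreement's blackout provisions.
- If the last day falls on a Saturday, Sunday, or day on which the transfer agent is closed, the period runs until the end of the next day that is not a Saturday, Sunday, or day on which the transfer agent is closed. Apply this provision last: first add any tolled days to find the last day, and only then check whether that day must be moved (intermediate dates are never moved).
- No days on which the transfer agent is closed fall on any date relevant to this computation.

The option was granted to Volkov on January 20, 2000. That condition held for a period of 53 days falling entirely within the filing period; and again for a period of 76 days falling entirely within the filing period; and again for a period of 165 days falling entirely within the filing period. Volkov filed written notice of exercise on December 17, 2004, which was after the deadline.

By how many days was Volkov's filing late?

38 days

4 years after January 20, 2000 is January 20, 2004.
Tolling adds 53 days: January 20, 2004 + 53 days = March 13, 2004.
Tolling adds 76 days: March 13, 2004 + 76 days = May 28, 2004.
Tolling adds 165 days: May 28, 2004 + 165 days = November 9, 2004.
November 9, 2004 is a Tuesday and not a day on which the transfer agent is closed, so no extension applies.
The deadline is November 9, 2004; from November 9, 2004 to December 17, 2004 is 38 days.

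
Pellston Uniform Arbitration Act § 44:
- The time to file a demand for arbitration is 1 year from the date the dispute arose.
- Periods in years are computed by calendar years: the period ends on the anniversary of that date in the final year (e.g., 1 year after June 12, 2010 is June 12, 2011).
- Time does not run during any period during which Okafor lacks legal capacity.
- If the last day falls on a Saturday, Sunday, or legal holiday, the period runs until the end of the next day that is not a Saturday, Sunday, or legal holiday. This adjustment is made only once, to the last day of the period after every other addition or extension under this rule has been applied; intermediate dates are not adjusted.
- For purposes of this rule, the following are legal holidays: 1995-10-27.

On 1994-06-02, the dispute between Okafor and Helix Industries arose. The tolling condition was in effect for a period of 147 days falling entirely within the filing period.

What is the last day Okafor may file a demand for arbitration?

1 year after 1994-06-02 is June 2, 1995.
Tolling adds 147 days: June 2, 1995 + 147 days = October 27, 1995.
October 27, 1995 is a listed holiday; October 28, 1995 is Saturday; October 29, 1995 is Sunday. The next qualifying day is October 30, 1995.

October 30, 1995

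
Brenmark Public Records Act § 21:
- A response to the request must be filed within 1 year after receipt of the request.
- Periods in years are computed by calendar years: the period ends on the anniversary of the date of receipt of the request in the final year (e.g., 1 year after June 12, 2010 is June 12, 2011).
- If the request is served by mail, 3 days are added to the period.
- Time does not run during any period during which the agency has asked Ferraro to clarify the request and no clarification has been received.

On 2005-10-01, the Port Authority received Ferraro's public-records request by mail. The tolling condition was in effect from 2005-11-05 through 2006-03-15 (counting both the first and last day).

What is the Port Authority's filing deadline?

February 12, 2007

1 year after 2005-10-01 is October 1, 2006.
Service was by mail, adding 3 days: October 1, 2006 + 3 days = October 4, 2006.
From November 5, 2005 through March 15, 2006 inclusive is 131 days; tolling adds 131 days: October 4, 2006 + 131 days = February 12, 2007.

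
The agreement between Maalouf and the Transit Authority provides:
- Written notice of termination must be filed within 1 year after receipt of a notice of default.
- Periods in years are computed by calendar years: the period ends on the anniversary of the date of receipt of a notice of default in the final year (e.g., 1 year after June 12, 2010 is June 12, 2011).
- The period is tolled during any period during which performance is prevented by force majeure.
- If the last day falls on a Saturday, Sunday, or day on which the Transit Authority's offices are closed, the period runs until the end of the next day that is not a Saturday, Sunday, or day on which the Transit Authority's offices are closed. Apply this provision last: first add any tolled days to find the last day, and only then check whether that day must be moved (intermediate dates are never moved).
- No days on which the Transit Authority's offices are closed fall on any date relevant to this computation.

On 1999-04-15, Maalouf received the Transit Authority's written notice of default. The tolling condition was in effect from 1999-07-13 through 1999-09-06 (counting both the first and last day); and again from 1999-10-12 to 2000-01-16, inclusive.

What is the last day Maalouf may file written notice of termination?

September 15, 2000

1 year after 1999-04-15 is April 15, 2000.
From July 13, 1999 through September 6, 1999 inclusive is 56 days; tolling adds 56 days: April 15, 2000 + 56 days = June 10, 2000.
From October 12, 1999 through January 16, 2000 inclusive is 97 days; tolling adds 97 days: June 10, 2000 + 97 days = September 15, 2000.
September 15, 2000 is a Friday and not a day on which the Transit Authority's offices are closed, so no extension applies.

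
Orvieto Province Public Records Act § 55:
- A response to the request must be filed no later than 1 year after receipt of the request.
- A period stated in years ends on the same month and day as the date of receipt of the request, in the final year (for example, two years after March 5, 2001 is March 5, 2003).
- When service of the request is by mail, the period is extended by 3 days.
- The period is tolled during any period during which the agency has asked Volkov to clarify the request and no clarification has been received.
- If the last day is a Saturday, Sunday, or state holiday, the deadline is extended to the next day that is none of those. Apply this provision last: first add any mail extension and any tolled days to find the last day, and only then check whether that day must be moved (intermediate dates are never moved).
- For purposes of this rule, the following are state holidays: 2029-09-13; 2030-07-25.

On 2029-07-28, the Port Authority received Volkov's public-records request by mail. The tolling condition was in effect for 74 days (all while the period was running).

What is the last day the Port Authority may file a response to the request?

1 year after 2029-07-28 is July 28, 2030.
Service was by mail, adding 3 days: July 28, 2030 + 3 days = July 31, 2030.
Tolling adds 74 days: July 31, 2030 + 74 days = October 13, 2030.
October 13, 2030 is Sunday. The next qualifying day is October 14, 2030.

October 14, 2030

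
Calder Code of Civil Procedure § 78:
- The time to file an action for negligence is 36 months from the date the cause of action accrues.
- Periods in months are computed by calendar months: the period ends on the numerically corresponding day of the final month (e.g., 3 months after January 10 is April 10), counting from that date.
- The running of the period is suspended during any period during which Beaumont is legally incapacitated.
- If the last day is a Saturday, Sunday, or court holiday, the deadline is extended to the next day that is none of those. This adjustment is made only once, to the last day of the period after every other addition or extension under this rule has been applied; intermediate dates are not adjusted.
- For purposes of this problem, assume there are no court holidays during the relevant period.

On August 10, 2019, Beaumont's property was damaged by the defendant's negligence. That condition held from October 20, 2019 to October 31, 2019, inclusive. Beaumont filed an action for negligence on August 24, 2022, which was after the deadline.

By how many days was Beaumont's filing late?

36 months after August 10, 2019 is August 10, 2022.
From October 20, 2019 through October 31, 2019 inclusive is 12 days; tolling adds 12 days: August 10, 2022 + 12 days = August 22, 2022.
August 22, 2022 is a Monday and not a court holiday, so no extension applies.
The deadline is August 22, 2022; from August 22, 2022 to August 24, 2022 is 2 days.

2 days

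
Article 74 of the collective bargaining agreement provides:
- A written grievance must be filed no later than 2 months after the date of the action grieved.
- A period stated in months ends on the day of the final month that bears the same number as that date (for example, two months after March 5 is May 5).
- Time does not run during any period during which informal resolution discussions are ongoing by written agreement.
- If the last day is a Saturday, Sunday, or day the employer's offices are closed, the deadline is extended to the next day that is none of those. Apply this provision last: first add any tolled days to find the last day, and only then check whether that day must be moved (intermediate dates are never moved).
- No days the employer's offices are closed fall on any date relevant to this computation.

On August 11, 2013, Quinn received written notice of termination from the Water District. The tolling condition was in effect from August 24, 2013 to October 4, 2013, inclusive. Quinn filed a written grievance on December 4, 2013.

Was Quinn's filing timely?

No

2 months after August 11, 2013 is October 11, 2013.
From August 24, 2013 through October 4, 2013 inclusive is 42 days; tolling adds 42 days: October 11, 2013 + 42 days = November 22, 2013.
November 22, 2013 is a Friday and not a day the employer's offices are closed, so no extension applies.
The deadline is November 22, 2013; the filing on December 4, 2013 is after that date.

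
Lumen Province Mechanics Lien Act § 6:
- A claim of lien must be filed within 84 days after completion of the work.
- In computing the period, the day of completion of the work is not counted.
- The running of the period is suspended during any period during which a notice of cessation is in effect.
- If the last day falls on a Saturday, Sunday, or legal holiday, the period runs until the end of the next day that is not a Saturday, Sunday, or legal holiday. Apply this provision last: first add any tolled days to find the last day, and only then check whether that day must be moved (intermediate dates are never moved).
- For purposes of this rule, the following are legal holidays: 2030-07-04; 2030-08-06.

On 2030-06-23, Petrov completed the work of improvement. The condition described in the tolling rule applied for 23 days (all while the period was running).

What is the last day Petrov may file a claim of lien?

October 8, 2030

84 days after 2030-06-23 is September 15, 2030.
Tolling adds 23 days: September 15, 2030 + 23 days = October 8, 2030.
October 8, 2030 is a Tuesday and not a legal holiday, so no extension applies.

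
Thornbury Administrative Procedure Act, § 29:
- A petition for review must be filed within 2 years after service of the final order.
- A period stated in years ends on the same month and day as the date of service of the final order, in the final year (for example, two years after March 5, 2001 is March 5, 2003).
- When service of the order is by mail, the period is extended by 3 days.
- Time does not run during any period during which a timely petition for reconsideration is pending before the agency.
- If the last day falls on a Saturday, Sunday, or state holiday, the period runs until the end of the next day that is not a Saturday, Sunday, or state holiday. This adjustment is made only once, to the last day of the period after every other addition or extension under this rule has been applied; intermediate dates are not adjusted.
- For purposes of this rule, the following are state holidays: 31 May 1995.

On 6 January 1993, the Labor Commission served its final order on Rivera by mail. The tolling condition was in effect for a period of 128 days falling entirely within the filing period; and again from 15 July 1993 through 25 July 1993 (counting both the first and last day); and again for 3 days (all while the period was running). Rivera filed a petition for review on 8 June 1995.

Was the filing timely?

No

2 years after 6 January 1993 is January 6, 1995.
Service was by mail, adding 3 days: January 6, 1995 + 3 days = January 9, 1995.
Tolling adds 128 days: January 9, 1995 + 128 days = May 17, 1995.
From July 15, 1993 through July 25, 1993 inclusive is 11 days; tolling adds 11 days: May 17, 1995 + 11 days = May 28, 1995.
Tolling adds 3 days: May 28, 1995 + 3 days = May 31, 1995.
May 31, 1995 is a listed holiday. The next qualifying day is June 1, 1995.
The deadline is June 1, 1995; the filing on June 8, 1995 is after that date.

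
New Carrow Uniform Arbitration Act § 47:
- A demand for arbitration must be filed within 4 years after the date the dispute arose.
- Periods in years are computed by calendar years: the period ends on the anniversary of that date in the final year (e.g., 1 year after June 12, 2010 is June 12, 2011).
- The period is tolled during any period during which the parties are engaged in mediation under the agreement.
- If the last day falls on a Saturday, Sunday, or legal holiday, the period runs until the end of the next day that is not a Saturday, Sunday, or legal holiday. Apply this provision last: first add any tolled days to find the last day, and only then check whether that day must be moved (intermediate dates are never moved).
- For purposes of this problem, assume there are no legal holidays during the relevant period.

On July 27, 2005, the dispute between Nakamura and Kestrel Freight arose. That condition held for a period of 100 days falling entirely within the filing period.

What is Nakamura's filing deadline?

November 4, 2009

4 years after July 27, 2005 is July 27, 2009.
Tolling adds 100 days: July 27, 2009 + 100 days = November 4, 2009.
November 4, 2009 is a Wednesday and not a legal holiday, so no extension applies.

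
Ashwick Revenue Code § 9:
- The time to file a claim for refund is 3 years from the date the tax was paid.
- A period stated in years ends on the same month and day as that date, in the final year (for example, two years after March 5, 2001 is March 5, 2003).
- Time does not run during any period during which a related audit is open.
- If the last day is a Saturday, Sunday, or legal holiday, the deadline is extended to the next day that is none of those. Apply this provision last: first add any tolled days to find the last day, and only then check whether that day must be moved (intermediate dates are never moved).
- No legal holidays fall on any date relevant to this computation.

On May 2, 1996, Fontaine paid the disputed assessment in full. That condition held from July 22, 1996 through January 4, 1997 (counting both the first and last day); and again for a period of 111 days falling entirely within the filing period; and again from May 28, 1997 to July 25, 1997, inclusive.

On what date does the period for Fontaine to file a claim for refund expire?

April 3, 2000

3 years after May 2, 1996 is May 2, 1999.
From July 22, 1996 through January 4, 1997 inclusive is 167 days; tolling adds 167 days: May 2, 1999 + 167 days = October 16, 1999.
Tolling adds 111 days: October 16, 1999 + 111 days = February 4, 2000.
From May 28, 1997 through July 25, 1997 inclusive is 59 days; tolling adds 59 days: February 4, 2000 + 59 days = April 3, 2000.
April 3, 2000 is a Monday and not a legal holiday, so no extension applies.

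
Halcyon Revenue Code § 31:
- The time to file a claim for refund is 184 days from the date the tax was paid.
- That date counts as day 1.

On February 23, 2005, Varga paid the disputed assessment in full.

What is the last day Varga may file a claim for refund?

Counting February 23, 2005 as day 1, day 184 is August 25, 2005.

August 25, 2005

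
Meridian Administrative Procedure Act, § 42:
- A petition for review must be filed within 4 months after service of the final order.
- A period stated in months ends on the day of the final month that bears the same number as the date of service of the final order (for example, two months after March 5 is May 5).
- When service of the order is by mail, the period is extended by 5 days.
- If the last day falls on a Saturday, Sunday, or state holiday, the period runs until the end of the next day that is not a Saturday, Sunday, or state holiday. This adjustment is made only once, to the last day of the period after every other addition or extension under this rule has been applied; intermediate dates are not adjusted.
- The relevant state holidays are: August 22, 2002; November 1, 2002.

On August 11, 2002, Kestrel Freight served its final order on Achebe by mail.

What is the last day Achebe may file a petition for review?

4 months after August 11, 2002 is December 11, 2002.
Service was by mail, adding 5 days: December 11, 2002 + 5 days = December 16, 2002.
December 16, 2002 is a Monday and not a state holiday, so no extension applies.

December 16, 2002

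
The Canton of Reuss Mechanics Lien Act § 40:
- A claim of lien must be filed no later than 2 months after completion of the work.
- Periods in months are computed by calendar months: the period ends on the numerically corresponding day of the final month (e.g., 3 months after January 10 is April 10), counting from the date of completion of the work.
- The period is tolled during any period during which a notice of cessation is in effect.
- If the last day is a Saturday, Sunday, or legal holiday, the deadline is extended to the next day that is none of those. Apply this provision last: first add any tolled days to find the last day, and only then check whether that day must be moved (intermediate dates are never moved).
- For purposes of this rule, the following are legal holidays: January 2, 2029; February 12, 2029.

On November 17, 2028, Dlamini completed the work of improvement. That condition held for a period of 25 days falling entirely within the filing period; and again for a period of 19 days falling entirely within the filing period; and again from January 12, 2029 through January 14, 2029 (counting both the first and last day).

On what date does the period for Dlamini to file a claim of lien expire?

March 5, 2029

2 months after November 17, 2028 is January 17, 2029.
Tolling adds 25 days: January 17, 2029 + 25 days = February 11, 2029.
Tolling adds 19 days: February 11, 2029 + 19 days = March 2, 2029.
From January 12, 2029 through January 14, 2029 inclusive is 3 days; tolling adds 3 days: March 2, 2029 + 3 days = March 5, 2029.
March 5, 2029 is a Monday and not a legal holiday, so no extension applies.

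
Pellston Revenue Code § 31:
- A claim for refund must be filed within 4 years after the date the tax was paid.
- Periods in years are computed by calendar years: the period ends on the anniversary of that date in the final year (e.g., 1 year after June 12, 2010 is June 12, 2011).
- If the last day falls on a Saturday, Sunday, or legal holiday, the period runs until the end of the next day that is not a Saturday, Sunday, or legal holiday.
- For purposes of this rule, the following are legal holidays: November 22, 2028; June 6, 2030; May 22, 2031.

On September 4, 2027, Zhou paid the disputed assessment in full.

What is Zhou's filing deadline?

September 4, 2031

4 years after September 4, 2027 is September 4, 2031.
September 4, 2031 is a Thursday and not a legal holiday, so no extension applies.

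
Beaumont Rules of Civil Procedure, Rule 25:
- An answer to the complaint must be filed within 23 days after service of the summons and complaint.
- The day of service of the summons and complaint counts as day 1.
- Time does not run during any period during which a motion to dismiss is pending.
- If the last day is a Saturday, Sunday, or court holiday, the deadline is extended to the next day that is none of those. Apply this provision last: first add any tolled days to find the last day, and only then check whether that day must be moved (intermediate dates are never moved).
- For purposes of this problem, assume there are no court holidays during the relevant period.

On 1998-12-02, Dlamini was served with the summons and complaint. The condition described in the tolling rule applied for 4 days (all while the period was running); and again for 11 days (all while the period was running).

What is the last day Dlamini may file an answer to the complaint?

Counting 1998-12-02 as day 1, day 23 is December 24, 1998.
Tolling adds 4 days: December 24, 1998 + 4 days = December 28, 1998.
Tolling adds 11 days: December 28, 1998 + 11 days = January 8, 1999.
January 8, 1999 is a Friday and not a court holiday, so no extension applies.

January 8, 1999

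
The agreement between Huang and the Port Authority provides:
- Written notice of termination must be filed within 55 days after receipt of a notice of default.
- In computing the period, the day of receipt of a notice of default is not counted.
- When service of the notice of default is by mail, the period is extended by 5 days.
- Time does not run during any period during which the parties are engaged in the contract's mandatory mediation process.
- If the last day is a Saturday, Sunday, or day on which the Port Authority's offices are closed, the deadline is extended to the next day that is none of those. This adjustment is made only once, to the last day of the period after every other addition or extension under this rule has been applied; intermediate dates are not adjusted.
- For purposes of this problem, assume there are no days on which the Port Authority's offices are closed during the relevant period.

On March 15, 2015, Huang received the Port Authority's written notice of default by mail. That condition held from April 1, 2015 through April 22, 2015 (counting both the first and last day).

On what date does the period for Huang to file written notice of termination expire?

55 days after March 15, 2015 is May 9, 2015.
Service was by mail, adding 5 days: May 9, 2015 + 5 days = May 14, 2015.
From April 1, 2015 through April 22, 2015 inclusive is 22 days; tolling adds 22 days: May 14, 2015 + 22 days = June 5, 2015.
June 5, 2015 is a Friday and not a day on which the Port Authority's offices are closed, so no extension applies.

June 5, 2015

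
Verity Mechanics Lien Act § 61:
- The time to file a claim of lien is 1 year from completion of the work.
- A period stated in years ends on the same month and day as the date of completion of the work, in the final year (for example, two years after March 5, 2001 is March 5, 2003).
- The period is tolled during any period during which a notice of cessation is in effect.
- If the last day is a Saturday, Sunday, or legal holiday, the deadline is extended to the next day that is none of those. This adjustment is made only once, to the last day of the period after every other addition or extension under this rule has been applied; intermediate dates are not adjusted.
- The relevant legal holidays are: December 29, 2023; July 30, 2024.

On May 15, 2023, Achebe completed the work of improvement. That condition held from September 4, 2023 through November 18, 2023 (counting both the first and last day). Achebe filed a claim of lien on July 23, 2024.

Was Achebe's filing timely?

Yes

1 year after May 15, 2023 is May 15, 2024.
From September 4, 2023 through November 18, 2023 inclusive is 76 days; tolling adds 76 days: May 15, 2024 + 76 days = July 30, 2024.
July 30, 2024 is a listed holiday. The next qualifying day is July 31, 2024.
The deadline is July 31, 2024; the filing on July 23, 2024 is on or before that date.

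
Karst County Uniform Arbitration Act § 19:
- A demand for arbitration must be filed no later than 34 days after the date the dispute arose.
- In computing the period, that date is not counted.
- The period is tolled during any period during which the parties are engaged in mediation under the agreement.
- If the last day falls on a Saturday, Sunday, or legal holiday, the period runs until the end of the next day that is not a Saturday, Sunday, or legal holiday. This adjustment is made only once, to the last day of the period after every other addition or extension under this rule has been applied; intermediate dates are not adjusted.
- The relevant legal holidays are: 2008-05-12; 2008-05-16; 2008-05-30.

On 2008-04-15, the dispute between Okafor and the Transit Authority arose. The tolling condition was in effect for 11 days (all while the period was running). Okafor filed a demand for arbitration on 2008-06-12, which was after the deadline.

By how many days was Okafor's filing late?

10 days

34 days after 2008-04-15 is May 19, 2008.
Tolling adds 11 days: May 19, 2008 + 11 days = May 30, 2008.
May 30, 2008 is a listed holiday; May 31, 2008 is Saturday; June 1, 2008 is Sunday. The next qualifying day is June 2, 2008.
The deadline is June 2, 2008; from June 2, 2008 to June 12, 2008 is 10 days.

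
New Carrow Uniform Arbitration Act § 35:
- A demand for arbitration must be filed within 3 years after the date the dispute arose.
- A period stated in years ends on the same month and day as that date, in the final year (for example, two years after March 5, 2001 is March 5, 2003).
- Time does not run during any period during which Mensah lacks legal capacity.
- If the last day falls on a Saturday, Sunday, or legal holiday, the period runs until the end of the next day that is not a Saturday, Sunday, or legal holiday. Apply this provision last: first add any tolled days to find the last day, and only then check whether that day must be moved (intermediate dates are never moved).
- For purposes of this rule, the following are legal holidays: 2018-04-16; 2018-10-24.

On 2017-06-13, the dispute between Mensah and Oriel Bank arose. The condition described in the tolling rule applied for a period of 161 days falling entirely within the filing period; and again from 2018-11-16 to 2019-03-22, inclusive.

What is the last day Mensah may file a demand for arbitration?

3 years after 2017-06-13 is June 13, 2020.
Tolling adds 161 days: June 13, 2020 + 161 days = November 21, 2020.
From November 16, 2018 through March 22, 2019 inclusive is 127 days; tolling adds 127 days: November 21, 2020 + 127 days = March 28, 2021.
March 28, 2021 is Sunday. The next qualifying day is March 29, 2021.

March 29, 2021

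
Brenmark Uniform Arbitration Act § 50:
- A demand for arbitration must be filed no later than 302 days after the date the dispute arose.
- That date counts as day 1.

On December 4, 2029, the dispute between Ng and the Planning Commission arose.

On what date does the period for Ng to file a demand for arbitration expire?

October 1, 2030

Counting December 4, 2029 as day 1, day 302 is October 1, 2030.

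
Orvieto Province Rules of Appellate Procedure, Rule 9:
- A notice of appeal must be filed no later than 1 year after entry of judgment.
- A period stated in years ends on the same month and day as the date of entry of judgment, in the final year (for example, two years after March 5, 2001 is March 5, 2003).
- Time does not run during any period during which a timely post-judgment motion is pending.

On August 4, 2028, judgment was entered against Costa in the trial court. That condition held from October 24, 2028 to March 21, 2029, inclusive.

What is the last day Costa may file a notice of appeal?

December 31, 2029

1 year after August 4, 2028 is August 4, 2029.
From October 24, 2028 through March 21, 2029 inclusive is 149 days; tolling adds 149 days: August 4, 2029 + 149 days = December 31, 2029.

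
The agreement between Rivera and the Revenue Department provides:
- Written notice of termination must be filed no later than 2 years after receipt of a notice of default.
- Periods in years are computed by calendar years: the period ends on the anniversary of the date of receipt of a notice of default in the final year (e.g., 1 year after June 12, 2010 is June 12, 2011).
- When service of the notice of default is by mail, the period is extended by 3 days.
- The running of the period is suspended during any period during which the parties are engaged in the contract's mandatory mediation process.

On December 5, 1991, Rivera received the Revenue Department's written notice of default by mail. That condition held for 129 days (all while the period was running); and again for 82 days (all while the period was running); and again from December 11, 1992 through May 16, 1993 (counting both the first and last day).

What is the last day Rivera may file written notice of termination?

December 11, 1994

2 years after December 5, 1991 is December 5, 1993.
Service was by mail, adding 3 days: December 5, 1993 + 3 days = December 8, 1993.
Tolling adds 129 days: December 8, 1993 + 129 days = April 16, 1994.
Tolling adds 82 days: April 16, 1994 + 82 days = July 7, 1994.
From December 11, 1992 through May 16, 1993 inclusive is 157 days; tolling adds 157 days: July 7, 1994 + 157 days = December 11, 1994.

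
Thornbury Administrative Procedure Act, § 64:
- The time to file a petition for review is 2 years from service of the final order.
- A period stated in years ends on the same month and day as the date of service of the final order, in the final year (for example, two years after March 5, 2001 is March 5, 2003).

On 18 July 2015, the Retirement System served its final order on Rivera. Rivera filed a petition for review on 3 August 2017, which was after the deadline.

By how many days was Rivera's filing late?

2 years after 18 July 2015 is July 18, 2017.
The deadline is July 18, 2017; from July 18, 2017 to August 3, 2017 is 16 days.

16 days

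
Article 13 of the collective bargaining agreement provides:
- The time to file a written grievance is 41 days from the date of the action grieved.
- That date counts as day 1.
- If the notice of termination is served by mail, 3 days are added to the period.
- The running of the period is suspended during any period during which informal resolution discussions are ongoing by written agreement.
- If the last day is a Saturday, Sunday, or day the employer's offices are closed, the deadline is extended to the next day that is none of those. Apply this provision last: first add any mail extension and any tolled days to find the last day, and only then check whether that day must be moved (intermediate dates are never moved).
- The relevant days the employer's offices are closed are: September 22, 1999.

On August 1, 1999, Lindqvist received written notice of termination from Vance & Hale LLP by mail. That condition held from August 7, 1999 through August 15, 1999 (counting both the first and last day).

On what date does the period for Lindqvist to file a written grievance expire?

September 23, 1999

Counting August 1, 1999 as day 1, day 41 is September 10, 1999.
Service was by mail, adding 3 days: September 10, 1999 + 3 days = September 13, 1999.
From August 7, 1999 through August 15, 1999 inclusive is 9 days; tolling adds 9 days: September 13, 1999 + 9 days = September 22, 1999.
September 22, 1999 is a listed holiday. The next qualifying day is September 23, 1999.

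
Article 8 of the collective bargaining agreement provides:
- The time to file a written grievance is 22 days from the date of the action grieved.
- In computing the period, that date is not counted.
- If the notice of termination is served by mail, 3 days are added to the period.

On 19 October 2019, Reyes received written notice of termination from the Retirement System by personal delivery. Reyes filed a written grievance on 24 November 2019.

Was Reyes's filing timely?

22 days after 19 October 2019 is November 10, 2019.
Service was not by mail, so no mail extension applies.
The deadline is November 10, 2019; the filing on November 24, 2019 is after that date.

No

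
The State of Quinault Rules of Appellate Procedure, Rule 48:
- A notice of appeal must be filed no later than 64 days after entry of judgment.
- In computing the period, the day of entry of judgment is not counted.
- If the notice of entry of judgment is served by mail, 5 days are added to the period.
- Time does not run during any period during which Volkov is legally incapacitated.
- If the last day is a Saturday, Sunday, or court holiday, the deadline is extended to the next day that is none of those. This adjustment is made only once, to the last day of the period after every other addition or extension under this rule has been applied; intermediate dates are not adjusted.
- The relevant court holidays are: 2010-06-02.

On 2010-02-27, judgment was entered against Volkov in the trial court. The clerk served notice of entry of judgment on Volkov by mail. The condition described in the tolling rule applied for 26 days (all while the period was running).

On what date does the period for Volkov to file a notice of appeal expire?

64 days after 2010-02-27 is May 2, 2010.
Service was by mail, adding 5 days: May 2, 2010 + 5 days = May 7, 2010.
Tolling adds 26 days: May 7, 2010 + 26 days = June 2, 2010.
June 2, 2010 is a listed holiday. The next qualifying day is June 3, 2010.

June 3, 2010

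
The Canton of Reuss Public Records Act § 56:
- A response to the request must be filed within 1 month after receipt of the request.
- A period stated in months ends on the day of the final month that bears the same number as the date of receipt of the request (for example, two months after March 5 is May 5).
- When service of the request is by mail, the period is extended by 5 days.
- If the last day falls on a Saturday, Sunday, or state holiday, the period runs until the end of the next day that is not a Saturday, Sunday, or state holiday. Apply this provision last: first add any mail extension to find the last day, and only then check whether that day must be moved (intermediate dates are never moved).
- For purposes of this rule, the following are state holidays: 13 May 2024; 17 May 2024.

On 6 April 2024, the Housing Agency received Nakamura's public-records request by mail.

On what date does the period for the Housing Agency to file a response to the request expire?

1 month after 6 April 2024 is May 6, 2024.
Service was by mail, adding 5 days: May 6, 2024 + 5 days = May 11, 2024.
May 11, 2024 is Saturday; May 12, 2024 is Sunday; May 13, 2024 is a listed holiday. The next qualifying day is May 14, 2024.

May 14, 2024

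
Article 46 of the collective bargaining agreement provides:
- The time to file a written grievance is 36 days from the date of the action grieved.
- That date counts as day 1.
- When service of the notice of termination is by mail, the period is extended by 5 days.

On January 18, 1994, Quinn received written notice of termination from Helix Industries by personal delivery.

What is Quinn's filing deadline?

February 22, 1994

Counting January 18, 1994 as day 1, day 36 is February 22, 1994.
Service was not by mail, so no mail extension applies.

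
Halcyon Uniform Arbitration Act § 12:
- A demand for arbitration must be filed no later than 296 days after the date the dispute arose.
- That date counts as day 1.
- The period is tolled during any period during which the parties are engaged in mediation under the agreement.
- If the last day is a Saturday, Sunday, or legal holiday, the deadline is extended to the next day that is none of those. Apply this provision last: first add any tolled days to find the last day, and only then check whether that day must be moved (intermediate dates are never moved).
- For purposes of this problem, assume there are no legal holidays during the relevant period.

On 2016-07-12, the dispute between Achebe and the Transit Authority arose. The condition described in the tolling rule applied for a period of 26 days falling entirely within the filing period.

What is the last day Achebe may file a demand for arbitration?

Counting 2016-07-12 as day 1, day 296 is May 3, 2017.
Tolling adds 26 days: May 3, 2017 + 26 days = May 29, 2017.
May 29, 2017 is a Monday and not a legal holiday, so no extension applies.

May 29, 2017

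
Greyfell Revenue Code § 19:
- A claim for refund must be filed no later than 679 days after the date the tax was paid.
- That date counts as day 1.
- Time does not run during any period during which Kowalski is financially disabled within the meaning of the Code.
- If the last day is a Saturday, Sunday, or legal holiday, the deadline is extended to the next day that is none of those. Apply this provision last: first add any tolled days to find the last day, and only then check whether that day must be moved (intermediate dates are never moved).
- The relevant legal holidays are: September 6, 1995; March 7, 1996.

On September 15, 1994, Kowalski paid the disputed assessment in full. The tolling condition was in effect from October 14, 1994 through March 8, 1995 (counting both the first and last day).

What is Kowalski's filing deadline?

Counting September 15, 1994 as day 1, day 679 is July 24, 1996.
From October 14, 1994 through March 8, 1995 inclusive is 146 days; tolling adds 146 days: July 24, 1996 + 146 days = December 17, 1996.
December 17, 1996 is a Tuesday and not a legal holiday, so no extension applies.

December 17, 1996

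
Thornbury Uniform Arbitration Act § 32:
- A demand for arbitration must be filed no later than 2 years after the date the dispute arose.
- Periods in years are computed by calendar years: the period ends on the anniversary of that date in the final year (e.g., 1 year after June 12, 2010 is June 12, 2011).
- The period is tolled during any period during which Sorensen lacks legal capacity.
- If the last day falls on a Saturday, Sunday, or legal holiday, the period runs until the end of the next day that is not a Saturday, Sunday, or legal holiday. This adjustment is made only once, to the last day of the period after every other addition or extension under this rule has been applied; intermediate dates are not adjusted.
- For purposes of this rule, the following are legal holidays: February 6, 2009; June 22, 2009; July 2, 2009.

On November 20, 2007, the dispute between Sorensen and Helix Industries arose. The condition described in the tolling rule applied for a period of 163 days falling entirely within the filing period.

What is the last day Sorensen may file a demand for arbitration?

2 years after November 20, 2007 is November 20, 2009.
Tolling adds 163 days: November 20, 2009 + 163 days = May 2, 2010.
May 2, 2010 is Sunday. The next qualifying day is May 3, 2010.

May 3, 2010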